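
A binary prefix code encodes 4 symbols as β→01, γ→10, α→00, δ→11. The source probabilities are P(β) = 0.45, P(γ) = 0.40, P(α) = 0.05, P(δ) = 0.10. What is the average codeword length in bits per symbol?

2 bits/symbol

L̄ = Σ pᵢ·ℓᵢ = 0.45·2 + 0.40·2 + 0.05·2 + 0.10·2 = 2 bits/symbol.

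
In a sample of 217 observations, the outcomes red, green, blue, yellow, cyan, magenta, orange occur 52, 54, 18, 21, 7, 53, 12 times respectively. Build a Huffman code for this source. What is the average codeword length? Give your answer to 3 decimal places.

Probabilities are the counts divided by 217.
Repeatedly combine the two least-probable nodes; the expected code length is the sum of the merged weights.
merge 1/31 + 12/217 → 19/217
merge 18/217 + 19/217 → 37/217
merge 3/31 + 37/217 → 58/217
merge 52/217 + 53/217 → 15/31
merge 54/217 + 58/217 → 16/31
merge 15/31 + 16/31 → 1
L = 19/217 + 37/217 + 58/217 + 15/31 + 16/31 + 1 = 548/217 ≈ 2.525 bits/symbol.

2.525 bits/symbol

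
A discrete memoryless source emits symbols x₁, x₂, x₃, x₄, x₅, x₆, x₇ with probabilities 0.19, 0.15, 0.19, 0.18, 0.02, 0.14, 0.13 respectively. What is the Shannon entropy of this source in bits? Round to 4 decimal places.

2.6589 bits

H = −Σ pᵢ log₂ pᵢ.
−0.19·log₂(0.19) = 0.4552
−0.15·log₂(0.15) = 0.4105
−0.19·log₂(0.19) = 0.4552
−0.18·log₂(0.18) = 0.4453
−0.02·log₂(0.02) = 0.1129
−0.14·log₂(0.14) = 0.3971
−0.13·log₂(0.13) = 0.3826
Sum ≈ 2.6589 → 2.6589 bits.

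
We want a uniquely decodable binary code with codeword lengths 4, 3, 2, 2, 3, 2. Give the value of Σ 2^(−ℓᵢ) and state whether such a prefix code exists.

1.0625; no

With common denominator 2^4 = 16: Σ 2^(−ℓᵢ) = 1/16 + 2/16 + 4/16 + 4/16 + 2/16 + 4/16 = 17/16 = 1.0625.
Kraft's inequality requires Σ ≤ 1; here Σ = 1.0625 > 1, so no such prefix code exists.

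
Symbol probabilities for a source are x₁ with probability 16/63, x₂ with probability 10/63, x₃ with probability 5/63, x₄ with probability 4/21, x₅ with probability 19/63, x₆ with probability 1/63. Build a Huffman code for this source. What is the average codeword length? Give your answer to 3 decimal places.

Repeatedly combine the two least-probable nodes; the expected code length is the sum of the merged weights.
merge 1/63 + 5/63 → 2/21
merge 2/21 + 10/63 → 16/63
merge 4/21 + 16/63 → 4/9
merge 16/63 + 19/63 → 5/9
merge 4/9 + 5/9 → 1
L = 2/21 + 16/63 + 4/9 + 5/9 + 1 = 148/63 ≈ 2.349 bits/symbol.

2.349 bits/symbol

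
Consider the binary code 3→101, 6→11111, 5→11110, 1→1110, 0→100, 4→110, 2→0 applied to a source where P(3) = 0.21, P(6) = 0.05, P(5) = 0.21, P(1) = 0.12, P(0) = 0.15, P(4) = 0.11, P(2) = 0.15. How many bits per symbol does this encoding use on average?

3.34 bits/symbol

L̄ = Σ pᵢ·ℓᵢ = 0.21·3 + 0.05·5 + 0.21·5 + 0.12·4 + 0.15·3 + 0.11·3 + 0.15·1 = 3.34 bits/symbol.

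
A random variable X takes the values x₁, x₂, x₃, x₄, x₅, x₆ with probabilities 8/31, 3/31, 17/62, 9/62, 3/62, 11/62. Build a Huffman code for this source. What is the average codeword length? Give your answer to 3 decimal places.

2.435 bits/symbol

Repeatedly combine the two least-probable nodes; the expected code length is the sum of the merged weights.
merge 3/62 + 3/31 → 9/62
merge 9/62 + 9/62 → 9/31
merge 11/62 + 8/31 → 27/62
merge 17/62 + 9/31 → 35/62
merge 27/62 + 35/62 → 1
L = 9/62 + 9/31 + 27/62 + 35/62 + 1 = 151/62 ≈ 2.435 bits/symbol.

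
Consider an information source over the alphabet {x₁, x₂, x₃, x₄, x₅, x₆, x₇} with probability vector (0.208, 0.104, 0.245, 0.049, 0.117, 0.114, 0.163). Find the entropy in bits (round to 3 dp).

H = −Σ pᵢ log₂ pᵢ.
−0.208·log₂(0.208) = 0.4712
−0.104·log₂(0.104) = 0.3396
−0.245·log₂(0.245) = 0.4971
−0.049·log₂(0.049) = 0.2132
−0.117·log₂(0.117) = 0.3622
−0.114·log₂(0.114) = 0.3571
−0.163·log₂(0.163) = 0.4266
Sum ≈ 2.6670 → 2.667 bits.

2.667 bits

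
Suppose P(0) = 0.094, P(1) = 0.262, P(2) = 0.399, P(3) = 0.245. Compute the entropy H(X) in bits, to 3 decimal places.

H = −Σ pᵢ log₂ pᵢ.
−0.094·log₂(0.094) = 0.3207
−0.262·log₂(0.262) = 0.5063
−0.399·log₂(0.399) = 0.5289
−0.245·log₂(0.245) = 0.4971
Sum ≈ 1.8530 → 1.853 bits.

1.853 bits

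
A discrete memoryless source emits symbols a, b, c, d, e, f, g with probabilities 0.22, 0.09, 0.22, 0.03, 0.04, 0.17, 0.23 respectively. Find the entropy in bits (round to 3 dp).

H = −Σ pᵢ log₂ pᵢ.
−0.22·log₂(0.22) = 0.4806
−0.09·log₂(0.09) = 0.3127
−0.22·log₂(0.22) = 0.4806
−0.03·log₂(0.03) = 0.1518
−0.04·log₂(0.04) = 0.1858
−0.17·log₂(0.17) = 0.4346
−0.23·log₂(0.23) = 0.4877
Sum ≈ 2.5336 → 2.534 bits.

2.534 bits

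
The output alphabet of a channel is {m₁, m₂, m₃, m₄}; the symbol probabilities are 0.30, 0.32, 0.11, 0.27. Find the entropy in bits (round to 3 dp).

H = −Σ pᵢ log₂ pᵢ.
−0.30·log₂(0.30) = 0.5211
−0.32·log₂(0.32) = 0.5260
−0.11·log₂(0.11) = 0.3503
−0.27·log₂(0.27) = 0.5100
Sum ≈ 1.9074 → 1.907 bits.

1.907 bits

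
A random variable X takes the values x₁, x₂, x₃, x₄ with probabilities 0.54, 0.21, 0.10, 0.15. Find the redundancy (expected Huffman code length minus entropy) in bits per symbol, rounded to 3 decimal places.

Entropy H = −Σ p log₂ p ≈ 1.6956 bits.
Huffman merges: 1/10+3/20→1/4; 21/100+1/4→23/50; 23/50+27/50→1. L = 171/100 ≈ 1.7100.
L − H = 1.7100 − 1.6956 = 0.014 bits.

0.014 bits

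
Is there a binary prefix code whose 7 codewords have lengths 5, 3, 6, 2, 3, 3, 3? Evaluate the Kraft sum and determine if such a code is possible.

0.796875; yes

With common denominator 2^6 = 64: Σ 2^(−ℓᵢ) = 2/64 + 8/64 + 1/64 + 16/64 + 8/64 + 8/64 + 8/64 = 51/64 = 0.796875.
Kraft's inequality requires Σ ≤ 1; here Σ = 0.796875 ≤ 1, so such a prefix code exists.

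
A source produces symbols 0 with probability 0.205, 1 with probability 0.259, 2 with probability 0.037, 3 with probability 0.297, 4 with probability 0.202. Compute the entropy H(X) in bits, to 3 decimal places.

H = −Σ pᵢ log₂ pᵢ.
−0.205·log₂(0.205) = 0.4687
−0.259·log₂(0.259) = 0.5048
−0.037·log₂(0.037) = 0.1760
−0.297·log₂(0.297) = 0.5202
−0.202·log₂(0.202) = 0.4661
Sum ≈ 2.1358 → 2.136 bits.

2.136 bits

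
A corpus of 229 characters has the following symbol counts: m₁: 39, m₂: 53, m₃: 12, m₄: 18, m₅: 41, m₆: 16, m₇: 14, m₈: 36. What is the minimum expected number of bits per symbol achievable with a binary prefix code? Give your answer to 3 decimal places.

2.852 bits/symbol

Probabilities are the counts divided by 229.
Repeatedly combine the two least-probable nodes; the expected code length is the sum of the merged weights.
merge 12/229 + 14/229 → 26/229
merge 16/229 + 18/229 → 34/229
merge 26/229 + 34/229 → 60/229
merge 36/229 + 39/229 → 75/229
merge 41/229 + 53/229 → 94/229
merge 60/229 + 75/229 → 135/229
merge 94/229 + 135/229 → 1
L = 26/229 + 34/229 + 60/229 + 75/229 + 94/229 + 135/229 + 1 = 653/229 ≈ 2.852 bits/symbol.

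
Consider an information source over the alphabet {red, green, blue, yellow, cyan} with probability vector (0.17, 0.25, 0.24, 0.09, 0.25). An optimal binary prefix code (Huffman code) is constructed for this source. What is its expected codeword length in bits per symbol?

2.26 bits/symbol

Repeatedly combine the two least-probable nodes; the expected code length is the sum of the merged weights.
merge 9/100 + 17/100 → 13/50
merge 6/25 + 1/4 → 49/100
merge 1/4 + 13/50 → 51/100
merge 49/100 + 51/100 → 1
L = 13/50 + 49/100 + 51/100 + 1 = 113/50 = 2.26 bits/symbol.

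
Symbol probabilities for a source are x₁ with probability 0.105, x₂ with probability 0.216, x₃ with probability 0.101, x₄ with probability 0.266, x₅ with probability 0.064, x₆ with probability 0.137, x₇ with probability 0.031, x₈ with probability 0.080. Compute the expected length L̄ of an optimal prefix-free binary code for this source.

2.788 bits/symbol

Repeatedly combine the two least-probable nodes; the expected code length is the sum of the merged weights.
merge 31/1000 + 8/125 → 19/200
merge 2/25 + 19/200 → 7/40
merge 101/1000 + 21/200 → 103/500
merge 137/1000 + 7/40 → 39/125
merge 103/500 + 27/125 → 211/500
merge 133/500 + 39/125 → 289/500
merge 211/500 + 289/500 → 1
L = 19/200 + 7/40 + 103/500 + 39/125 + 211/500 + 289/500 + 1 = 697/250 = 2.788 bits/symbol.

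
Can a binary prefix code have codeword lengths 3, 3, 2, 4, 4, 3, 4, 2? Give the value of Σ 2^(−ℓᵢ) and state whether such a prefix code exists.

1.0625; no

With common denominator 2^4 = 16: Σ 2^(−ℓᵢ) = 2/16 + 2/16 + 4/16 + 1/16 + 1/16 + 2/16 + 1/16 + 4/16 = 17/16 = 1.0625.
Kraft's inequality requires Σ ≤ 1; here Σ = 1.0625 > 1, so no such prefix code exists.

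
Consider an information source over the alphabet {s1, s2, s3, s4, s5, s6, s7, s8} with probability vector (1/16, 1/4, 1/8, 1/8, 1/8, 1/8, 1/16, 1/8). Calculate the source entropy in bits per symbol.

2.875 bits

Each probability is a power of 1/2, so log₂(1/p) is an integer.
H = Σ p·log₂(1/p) = 1/16·4 + 1/4·2 + 1/8·3 + 1/8·3 + 1/8·3 + 1/8·3 + 1/16·4 + 1/8·3 = 2.875 bits.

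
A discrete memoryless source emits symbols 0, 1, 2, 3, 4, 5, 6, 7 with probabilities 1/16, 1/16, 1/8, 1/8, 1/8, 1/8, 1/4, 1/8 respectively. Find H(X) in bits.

Each probability is a power of 1/2, so log₂(1/p) is an integer.
H = Σ p·log₂(1/p) = 1/16·4 + 1/16·4 + 1/8·3 + 1/8·3 + 1/8·3 + 1/8·3 + 1/4·2 + 1/8·3 = 2.875 bits.

2.875 bits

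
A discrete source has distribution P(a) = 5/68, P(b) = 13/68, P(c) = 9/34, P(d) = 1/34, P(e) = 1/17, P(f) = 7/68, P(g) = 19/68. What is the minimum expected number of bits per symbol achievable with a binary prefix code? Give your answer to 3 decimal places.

Repeatedly combine the two least-probable nodes; the expected code length is the sum of the merged weights.
merge 1/34 + 1/17 → 3/34
merge 5/68 + 3/34 → 11/68
merge 7/68 + 11/68 → 9/34
merge 13/68 + 9/34 → 31/68
merge 9/34 + 19/68 → 37/68
merge 31/68 + 37/68 → 1
L = 3/34 + 11/68 + 9/34 + 31/68 + 37/68 + 1 = 171/68 ≈ 2.515 bits/symbol.

2.515 bits/symbol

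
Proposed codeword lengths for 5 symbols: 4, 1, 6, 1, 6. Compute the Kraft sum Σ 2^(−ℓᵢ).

With common denominator 2^6 = 64: Σ 2^(−ℓᵢ) = 4/64 + 32/64 + 1/64 + 32/64 + 1/64 = 70/64 = 1.09375.

1.09375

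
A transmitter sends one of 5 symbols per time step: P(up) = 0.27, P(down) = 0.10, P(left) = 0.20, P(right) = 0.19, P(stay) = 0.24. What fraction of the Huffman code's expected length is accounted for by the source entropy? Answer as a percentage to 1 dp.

Entropy H = −Σ p log₂ p ≈ 2.2560 bits.
Huffman merges: 1/10+19/100→29/100; 1/5+6/25→11/25; 27/100+29/100→14/25; 11/25+14/25→1. L = 229/100 ≈ 2.2900.
Efficiency = H/L = 2.2560/2.2900 = 98.5%.

98.5%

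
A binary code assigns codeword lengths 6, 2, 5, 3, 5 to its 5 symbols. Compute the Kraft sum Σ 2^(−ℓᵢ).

0.453125

With common denominator 2^6 = 64: Σ 2^(−ℓᵢ) = 1/64 + 16/64 + 2/64 + 8/64 + 2/64 = 29/64 = 0.453125.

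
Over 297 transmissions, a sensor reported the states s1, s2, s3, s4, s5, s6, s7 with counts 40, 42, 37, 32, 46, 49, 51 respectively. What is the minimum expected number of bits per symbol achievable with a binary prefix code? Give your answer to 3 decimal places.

Probabilities are the counts divided by 297.
Repeatedly combine the two least-probable nodes; the expected code length is the sum of the merged weights.
merge 32/297 + 37/297 → 23/99
merge 40/297 + 14/99 → 82/297
merge 46/297 + 49/297 → 95/297
merge 17/99 + 23/99 → 40/99
merge 82/297 + 95/297 → 59/99
merge 40/99 + 59/99 → 1
L = 23/99 + 82/297 + 95/297 + 40/99 + 59/99 + 1 = 280/99 ≈ 2.828 bits/symbol.

2.828 bits/symbol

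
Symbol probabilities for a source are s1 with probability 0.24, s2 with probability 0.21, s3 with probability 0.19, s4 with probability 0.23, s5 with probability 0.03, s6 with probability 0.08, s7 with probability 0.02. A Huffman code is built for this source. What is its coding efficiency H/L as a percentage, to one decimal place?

98.6%

Entropy H = −Σ p log₂ p ≈ 2.4660 bits.
Huffman merges: 1/50+3/100→1/20; 1/20+2/25→13/100; 13/100+19/100→8/25; 21/100+23/100→11/25; 6/25+8/25→14/25; 11/25+14/25→1. L = 5/2 ≈ 2.5000.
Efficiency = H/L = 2.4660/2.5000 = 98.6%.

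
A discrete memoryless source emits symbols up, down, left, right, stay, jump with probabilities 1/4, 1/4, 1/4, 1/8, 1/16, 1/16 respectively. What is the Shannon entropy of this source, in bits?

Each probability is a power of 1/2, so log₂(1/p) is an integer.
H = Σ p·log₂(1/p) = 1/4·2 + 1/4·2 + 1/4·2 + 1/8·3 + 1/16·4 + 1/16·4 = 2.375 bits.

2.375 bits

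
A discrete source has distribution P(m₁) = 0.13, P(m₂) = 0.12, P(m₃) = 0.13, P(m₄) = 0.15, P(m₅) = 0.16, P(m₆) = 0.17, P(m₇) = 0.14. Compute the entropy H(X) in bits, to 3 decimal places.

H = −Σ pᵢ log₂ pᵢ.
−0.13·log₂(0.13) = 0.3826
−0.12·log₂(0.12) = 0.3671
−0.13·log₂(0.13) = 0.3826
−0.15·log₂(0.15) = 0.4105
−0.16·log₂(0.16) = 0.4230
−0.17·log₂(0.17) = 0.4346
−0.14·log₂(0.14) = 0.3971
Sum ≈ 2.7976 → 2.798 bits.

2.798 bits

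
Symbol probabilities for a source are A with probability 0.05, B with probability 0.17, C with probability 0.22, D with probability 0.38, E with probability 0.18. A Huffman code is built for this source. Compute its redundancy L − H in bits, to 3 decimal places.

0.113 bits

Entropy H = −Σ p log₂ p ≈ 2.1070 bits.
Huffman merges: 1/20+17/100→11/50; 9/50+11/50→2/5; 11/50+19/50→3/5; 2/5+3/5→1. L = 111/50 ≈ 2.2200.
L − H = 2.2200 − 2.1070 = 0.113 bits.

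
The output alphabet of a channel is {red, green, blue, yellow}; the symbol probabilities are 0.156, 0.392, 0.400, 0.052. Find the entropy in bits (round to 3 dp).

H = −Σ pᵢ log₂ pᵢ.
−0.156·log₂(0.156) = 0.4181
−0.392·log₂(0.392) = 0.5296
−0.400·log₂(0.400) = 0.5288
−0.052·log₂(0.052) = 0.2218
Sum ≈ 1.6983 → 1.698 bits.

1.698 bits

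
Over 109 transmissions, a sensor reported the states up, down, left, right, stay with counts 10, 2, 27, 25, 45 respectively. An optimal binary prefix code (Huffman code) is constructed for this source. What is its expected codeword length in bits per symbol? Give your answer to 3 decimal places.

2.037 bits/symbol

Probabilities are the counts divided by 109.
Repeatedly combine the two least-probable nodes; the expected code length is the sum of the merged weights.
merge 2/109 + 10/109 → 12/109
merge 12/109 + 25/109 → 37/109
merge 27/109 + 37/109 → 64/109
merge 45/109 + 64/109 → 1
L = 12/109 + 37/109 + 64/109 + 1 = 222/109 ≈ 2.037 bits/symbol.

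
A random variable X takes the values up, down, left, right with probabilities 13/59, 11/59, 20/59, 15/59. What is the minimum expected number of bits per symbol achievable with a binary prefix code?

Repeatedly combine the two least-probable nodes; the expected code length is the sum of the merged weights.
merge 11/59 + 13/59 → 24/59
merge 15/59 + 20/59 → 35/59
merge 24/59 + 35/59 → 1
L = 24/59 + 35/59 + 1 = 2 bits/symbol.

2 bits/symbol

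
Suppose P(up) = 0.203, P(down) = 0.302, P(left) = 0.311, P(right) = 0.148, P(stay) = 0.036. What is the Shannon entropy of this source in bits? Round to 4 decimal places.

2.0933 bits

H = −Σ pᵢ log₂ pᵢ.
−0.203·log₂(0.203) = 0.4670
−0.302·log₂(0.302) = 0.5217
−0.311·log₂(0.311) = 0.5240
−0.148·log₂(0.148) = 0.4079
−0.036·log₂(0.036) = 0.1727
Sum ≈ 2.0933 → 2.0933 bits.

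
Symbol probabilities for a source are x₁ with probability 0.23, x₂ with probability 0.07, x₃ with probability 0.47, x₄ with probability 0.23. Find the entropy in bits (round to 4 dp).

1.7558 bits

H = −Σ pᵢ log₂ pᵢ.
−0.23·log₂(0.23) = 0.4877
−0.07·log₂(0.07) = 0.2686
−0.47·log₂(0.47) = 0.5120
−0.23·log₂(0.23) = 0.4877
Sum ≈ 1.7558 → 1.7558 bits.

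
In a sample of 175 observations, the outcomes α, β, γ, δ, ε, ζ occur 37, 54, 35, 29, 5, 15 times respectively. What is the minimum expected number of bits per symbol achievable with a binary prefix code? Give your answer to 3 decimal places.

Probabilities are the counts divided by 175.
Repeatedly combine the two least-probable nodes; the expected code length is the sum of the merged weights.
merge 1/35 + 3/35 → 4/35
merge 4/35 + 29/175 → 7/25
merge 1/5 + 37/175 → 72/175
merge 7/25 + 54/175 → 103/175
merge 72/175 + 103/175 → 1
L = 4/35 + 7/25 + 72/175 + 103/175 + 1 = 419/175 ≈ 2.394 bits/symbol.

2.394 bits/symbol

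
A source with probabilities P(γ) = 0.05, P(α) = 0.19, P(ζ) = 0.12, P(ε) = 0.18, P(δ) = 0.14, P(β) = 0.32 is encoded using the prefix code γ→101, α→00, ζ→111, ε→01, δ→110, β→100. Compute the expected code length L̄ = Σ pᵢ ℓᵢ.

2.63 bits/symbol

L̄ = Σ pᵢ·ℓᵢ = 0.05·3 + 0.19·2 + 0.12·3 + 0.18·2 + 0.14·3 + 0.32·3 = 2.63 bits/symbol.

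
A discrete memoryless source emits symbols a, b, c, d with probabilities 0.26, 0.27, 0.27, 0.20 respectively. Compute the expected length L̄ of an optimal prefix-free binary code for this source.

Repeatedly combine the two least-probable nodes; the expected code length is the sum of the merged weights.
merge 1/5 + 13/50 → 23/50
merge 27/100 + 27/100 → 27/50
merge 23/50 + 27/50 → 1
L = 23/50 + 27/50 + 1 = 2 bits/symbol.

2 bits/symbol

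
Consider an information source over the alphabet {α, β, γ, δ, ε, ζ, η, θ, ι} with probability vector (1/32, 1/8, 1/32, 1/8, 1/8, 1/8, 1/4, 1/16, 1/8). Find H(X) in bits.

Each probability is a power of 1/2, so log₂(1/p) is an integer.
H = Σ p·log₂(1/p) = 1/32·5 + 1/8·3 + 1/32·5 + 1/8·3 + 1/8·3 + 1/8·3 + 1/4·2 + 1/16·4 + 1/8·3 = 2.9375 bits.

2.9375 bits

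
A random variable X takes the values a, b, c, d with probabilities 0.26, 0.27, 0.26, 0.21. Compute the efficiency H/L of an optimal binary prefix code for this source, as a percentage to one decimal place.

Entropy H = −Σ p log₂ p ≈ 1.9934 bits.
Huffman merges: 21/100+13/50→47/100; 13/50+27/100→53/100; 47/100+53/100→1. L = 2 ≈ 2.0000.
Efficiency = H/L = 1.9934/2.0000 = 99.7%.

99.7%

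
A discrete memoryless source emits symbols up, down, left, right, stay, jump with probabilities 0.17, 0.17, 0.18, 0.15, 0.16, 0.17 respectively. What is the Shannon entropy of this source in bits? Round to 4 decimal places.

H = −Σ pᵢ log₂ pᵢ.
−0.17·log₂(0.17) = 0.4346
−0.17·log₂(0.17) = 0.4346
−0.18·log₂(0.18) = 0.4453
−0.15·log₂(0.15) = 0.4105
−0.16·log₂(0.16) = 0.4230
−0.17·log₂(0.17) = 0.4346
Sum ≈ 2.5826 → 2.5826 bits.

2.5826 bits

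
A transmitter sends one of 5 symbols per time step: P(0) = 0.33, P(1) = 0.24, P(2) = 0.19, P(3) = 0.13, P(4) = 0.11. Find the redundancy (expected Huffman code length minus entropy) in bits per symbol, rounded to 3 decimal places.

0.030 bits

Entropy H = −Σ p log₂ p ≈ 2.2101 bits.
Huffman merges: 11/100+13/100→6/25; 19/100+6/25→43/100; 6/25+33/100→57/100; 43/100+57/100→1. L = 56/25 ≈ 2.2400.
L − H = 2.2400 − 2.2101 = 0.030 bits.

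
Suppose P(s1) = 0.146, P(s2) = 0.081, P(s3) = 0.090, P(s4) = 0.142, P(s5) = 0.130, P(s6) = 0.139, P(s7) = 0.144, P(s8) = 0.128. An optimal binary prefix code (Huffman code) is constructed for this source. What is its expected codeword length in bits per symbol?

3 bits/symbol

Repeatedly combine the two least-probable nodes; the expected code length is the sum of the merged weights.
merge 81/1000 + 9/100 → 171/1000
merge 16/125 + 13/100 → 129/500
merge 139/1000 + 71/500 → 281/1000
merge 18/125 + 73/500 → 29/100
merge 171/1000 + 129/500 → 429/1000
merge 281/1000 + 29/100 → 571/1000
merge 429/1000 + 571/1000 → 1
L = 171/1000 + 129/500 + 281/1000 + 29/100 + 429/1000 + 571/1000 + 1 = 3 bits/symbol.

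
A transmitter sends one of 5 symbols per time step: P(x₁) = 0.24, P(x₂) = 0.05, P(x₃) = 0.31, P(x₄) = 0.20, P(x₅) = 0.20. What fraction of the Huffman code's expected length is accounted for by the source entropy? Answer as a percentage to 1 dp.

Entropy H = −Σ p log₂ p ≈ 2.1628 bits.
Huffman merges: 1/20+1/5→1/4; 1/5+6/25→11/25; 1/4+31/100→14/25; 11/25+14/25→1. L = 9/4 ≈ 2.2500.
Efficiency = H/L = 2.1628/2.2500 = 96.1%.

96.1%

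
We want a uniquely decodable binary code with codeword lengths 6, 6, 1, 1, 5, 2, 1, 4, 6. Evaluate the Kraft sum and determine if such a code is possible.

1.890625; no

With common denominator 2^6 = 64: Σ 2^(−ℓᵢ) = 1/64 + 1/64 + 32/64 + 32/64 + 2/64 + 16/64 + 32/64 + 4/64 + 1/64 = 121/64 = 1.890625.
Kraft's inequality requires Σ ≤ 1; here Σ = 1.890625 > 1, so no such prefix code exists.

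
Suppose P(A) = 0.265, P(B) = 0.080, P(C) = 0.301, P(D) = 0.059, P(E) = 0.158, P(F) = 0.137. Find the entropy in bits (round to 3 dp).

2.375 bits

H = −Σ pᵢ log₂ pᵢ.
−0.265·log₂(0.265) = 0.5077
−0.080·log₂(0.080) = 0.2915
−0.301·log₂(0.301) = 0.5214
−0.059·log₂(0.059) = 0.2409
−0.158·log₂(0.158) = 0.4206
−0.137·log₂(0.137) = 0.3929
Sum ≈ 2.3750 → 2.375 bits.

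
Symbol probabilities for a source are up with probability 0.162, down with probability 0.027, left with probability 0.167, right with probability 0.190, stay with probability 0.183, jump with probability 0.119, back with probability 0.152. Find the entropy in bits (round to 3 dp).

2.679 bits

H = −Σ pᵢ log₂ pᵢ.
−0.162·log₂(0.162) = 0.4254
−0.027·log₂(0.027) = 0.1407
−0.167·log₂(0.167) = 0.4312
−0.190·log₂(0.190) = 0.4552
−0.183·log₂(0.183) = 0.4484
−0.119·log₂(0.119) = 0.3654
−0.152·log₂(0.152) = 0.4131
Sum ≈ 2.6795 → 2.679 bits.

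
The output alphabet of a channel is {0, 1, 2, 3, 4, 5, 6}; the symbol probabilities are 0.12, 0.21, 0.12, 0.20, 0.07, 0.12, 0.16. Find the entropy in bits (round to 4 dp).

H = −Σ pᵢ log₂ pᵢ.
−0.12·log₂(0.12) = 0.3671
−0.21·log₂(0.21) = 0.4728
−0.12·log₂(0.12) = 0.3671
−0.20·log₂(0.20) = 0.4644
−0.07·log₂(0.07) = 0.2686
−0.12·log₂(0.12) = 0.3671
−0.16·log₂(0.16) = 0.4230
Sum ≈ 2.7300 → 2.7300 bits.

2.7300 bits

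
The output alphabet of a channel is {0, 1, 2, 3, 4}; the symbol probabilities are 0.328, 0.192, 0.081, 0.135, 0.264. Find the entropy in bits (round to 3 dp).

2.176 bits

H = −Σ pᵢ log₂ pᵢ.
−0.328·log₂(0.328) = 0.5275
−0.192·log₂(0.192) = 0.4571
−0.081·log₂(0.081) = 0.2937
−0.135·log₂(0.135) = 0.3900
−0.264·log₂(0.264) = 0.5072
Sum ≈ 2.1756 → 2.176 bits.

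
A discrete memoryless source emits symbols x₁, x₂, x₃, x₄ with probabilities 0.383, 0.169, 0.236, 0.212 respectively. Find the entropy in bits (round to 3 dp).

H = −Σ pᵢ log₂ pᵢ.
−0.383·log₂(0.383) = 0.5303
−0.169·log₂(0.169) = 0.4335
−0.236·log₂(0.236) = 0.4916
−0.212·log₂(0.212) = 0.4744
Sum ≈ 1.9298 → 1.930 bits.

1.930 bits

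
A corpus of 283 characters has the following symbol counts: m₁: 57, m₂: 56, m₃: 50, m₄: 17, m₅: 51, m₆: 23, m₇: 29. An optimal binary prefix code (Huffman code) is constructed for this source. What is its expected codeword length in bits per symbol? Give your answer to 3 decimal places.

Probabilities are the counts divided by 283.
Repeatedly combine the two least-probable nodes; the expected code length is the sum of the merged weights.
merge 17/283 + 23/283 → 40/283
merge 29/283 + 40/283 → 69/283
merge 50/283 + 51/283 → 101/283
merge 56/283 + 57/283 → 113/283
merge 69/283 + 101/283 → 170/283
merge 113/283 + 170/283 → 1
L = 40/283 + 69/283 + 101/283 + 113/283 + 170/283 + 1 = 776/283 ≈ 2.742 bits/symbol.

2.742 bits/symbol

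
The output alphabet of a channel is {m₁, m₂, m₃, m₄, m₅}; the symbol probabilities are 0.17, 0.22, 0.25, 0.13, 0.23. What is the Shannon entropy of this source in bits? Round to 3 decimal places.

2.285 bits

H = −Σ pᵢ log₂ pᵢ.
−0.17·log₂(0.17) = 0.4346
−0.22·log₂(0.22) = 0.4806
−0.25·log₂(0.25) = 0.5000
−0.13·log₂(0.13) = 0.3826
−0.23·log₂(0.23) = 0.4877
Sum ≈ 2.2855 → 2.285 bits.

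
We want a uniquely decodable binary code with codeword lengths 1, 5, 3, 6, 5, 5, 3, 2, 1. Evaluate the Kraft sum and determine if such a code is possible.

1.609375; no

With common denominator 2^6 = 64: Σ 2^(−ℓᵢ) = 32/64 + 2/64 + 8/64 + 1/64 + 2/64 + 2/64 + 8/64 + 16/64 + 32/64 = 103/64 = 1.609375.
Kraft's inequality requires Σ ≤ 1; here Σ = 1.609375 > 1, so no such prefix code exists.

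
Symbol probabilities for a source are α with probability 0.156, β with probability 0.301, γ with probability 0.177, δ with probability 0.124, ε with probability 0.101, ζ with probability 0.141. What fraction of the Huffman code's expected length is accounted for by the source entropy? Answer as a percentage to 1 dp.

Entropy H = −Σ p log₂ p ≈ 2.4877 bits.
Huffman merges: 101/1000+31/250→9/40; 141/1000+39/250→297/1000; 177/1000+9/40→201/500; 297/1000+301/1000→299/500; 201/500+299/500→1. L = 1261/500 ≈ 2.5220.
Efficiency = H/L = 2.4877/2.5220 = 98.6%.

98.6%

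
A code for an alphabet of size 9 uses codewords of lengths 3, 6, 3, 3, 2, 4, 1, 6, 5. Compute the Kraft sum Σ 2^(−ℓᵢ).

With common denominator 2^6 = 64: Σ 2^(−ℓᵢ) = 8/64 + 1/64 + 8/64 + 8/64 + 16/64 + 4/64 + 32/64 + 1/64 + 2/64 = 80/64 = 1.25.

1.25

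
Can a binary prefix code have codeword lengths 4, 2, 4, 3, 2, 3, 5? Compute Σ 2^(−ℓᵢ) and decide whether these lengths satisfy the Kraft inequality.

0.90625; yes

With common denominator 2^5 = 32: Σ 2^(−ℓᵢ) = 2/32 + 8/32 + 2/32 + 4/32 + 8/32 + 4/32 + 1/32 = 29/32 = 0.90625.
Kraft's inequality requires Σ ≤ 1; here Σ = 0.90625 ≤ 1, so such a prefix code exists.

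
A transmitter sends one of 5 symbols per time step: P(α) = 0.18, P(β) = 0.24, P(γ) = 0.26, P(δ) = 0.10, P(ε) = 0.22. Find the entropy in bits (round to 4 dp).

H = −Σ pᵢ log₂ pᵢ.
−0.18·log₂(0.18) = 0.4453
−0.24·log₂(0.24) = 0.4941
−0.26·log₂(0.26) = 0.5053
−0.10·log₂(0.10) = 0.3322
−0.22·log₂(0.22) = 0.4806
Sum ≈ 2.2575 → 2.2575 bits.

2.2575 bits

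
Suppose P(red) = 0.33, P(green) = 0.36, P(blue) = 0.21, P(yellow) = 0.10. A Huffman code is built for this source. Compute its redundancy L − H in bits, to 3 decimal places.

0.087 bits

Entropy H = −Σ p log₂ p ≈ 1.8635 bits.
Huffman merges: 1/10+21/100→31/100; 31/100+33/100→16/25; 9/25+16/25→1. L = 39/20 ≈ 1.9500.
L − H = 1.9500 − 1.8635 = 0.087 bits.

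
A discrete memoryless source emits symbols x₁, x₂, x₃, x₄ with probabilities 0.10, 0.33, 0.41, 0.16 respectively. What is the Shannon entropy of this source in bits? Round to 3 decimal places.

1.810 bits

H = −Σ pᵢ log₂ pᵢ.
−0.10·log₂(0.10) = 0.3322
−0.33·log₂(0.33) = 0.5278
−0.41·log₂(0.41) = 0.5274
−0.16·log₂(0.16) = 0.4230
Sum ≈ 1.8104 → 1.810 bits.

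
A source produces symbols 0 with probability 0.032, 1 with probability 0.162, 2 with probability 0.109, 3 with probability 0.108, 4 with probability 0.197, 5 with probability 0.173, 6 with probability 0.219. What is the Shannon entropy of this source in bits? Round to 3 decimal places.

H = −Σ pᵢ log₂ pᵢ.
−0.032·log₂(0.032) = 0.1589
−0.162·log₂(0.162) = 0.4254
−0.109·log₂(0.109) = 0.3485
−0.108·log₂(0.108) = 0.3468
−0.197·log₂(0.197) = 0.4617
−0.173·log₂(0.173) = 0.4379
−0.219·log₂(0.219) = 0.4798
Sum ≈ 2.6591 → 2.659 bits.

2.659 bits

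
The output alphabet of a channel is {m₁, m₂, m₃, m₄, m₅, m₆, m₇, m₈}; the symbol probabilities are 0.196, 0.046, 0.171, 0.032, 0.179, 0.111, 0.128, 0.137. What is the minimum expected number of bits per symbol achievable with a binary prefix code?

Repeatedly combine the two least-probable nodes; the expected code length is the sum of the merged weights.
merge 4/125 + 23/500 → 39/500
merge 39/500 + 111/1000 → 189/1000
merge 16/125 + 137/1000 → 53/200
merge 171/1000 + 179/1000 → 7/20
merge 189/1000 + 49/250 → 77/200
merge 53/200 + 7/20 → 123/200
merge 77/200 + 123/200 → 1
L = 39/500 + 189/1000 + 53/200 + 7/20 + 77/200 + 123/200 + 1 = 1441/500 = 2.882 bits/symbol.

2.882 bits/symbol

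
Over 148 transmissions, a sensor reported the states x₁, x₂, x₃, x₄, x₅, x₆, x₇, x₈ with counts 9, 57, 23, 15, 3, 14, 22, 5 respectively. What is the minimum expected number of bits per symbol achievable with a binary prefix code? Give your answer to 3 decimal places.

2.595 bits/symbol

Probabilities are the counts divided by 148.
Repeatedly combine the two least-probable nodes; the expected code length is the sum of the merged weights.
merge 3/148 + 5/148 → 2/37
merge 2/37 + 9/148 → 17/148
merge 7/74 + 15/148 → 29/148
merge 17/148 + 11/74 → 39/148
merge 23/148 + 29/148 → 13/37
merge 39/148 + 13/37 → 91/148
merge 57/148 + 91/148 → 1
L = 2/37 + 17/148 + 29/148 + 39/148 + 13/37 + 91/148 + 1 = 96/37 ≈ 2.595 bits/symbol.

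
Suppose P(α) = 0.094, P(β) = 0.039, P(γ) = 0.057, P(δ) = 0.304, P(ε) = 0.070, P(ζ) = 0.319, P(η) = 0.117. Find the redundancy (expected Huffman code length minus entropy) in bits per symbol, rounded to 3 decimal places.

0.055 bits

Entropy H = −Σ p log₂ p ≈ 2.4175 bits.
Huffman merges: 39/1000+57/1000→12/125; 7/100+47/500→41/250; 12/125+117/1000→213/1000; 41/250+213/1000→377/1000; 38/125+319/1000→623/1000; 377/1000+623/1000→1. L = 2473/1000 ≈ 2.4730.
L − H = 2.4730 − 2.4175 = 0.055 bits.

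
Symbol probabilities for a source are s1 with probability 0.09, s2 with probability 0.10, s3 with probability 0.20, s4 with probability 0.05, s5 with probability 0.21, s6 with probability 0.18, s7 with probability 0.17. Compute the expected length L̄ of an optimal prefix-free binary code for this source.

Repeatedly combine the two least-probable nodes; the expected code length is the sum of the merged weights.
merge 1/20 + 9/100 → 7/50
merge 1/10 + 7/50 → 6/25
merge 17/100 + 9/50 → 7/20
merge 1/5 + 21/100 → 41/100
merge 6/25 + 7/20 → 59/100
merge 41/100 + 59/100 → 1
L = 7/50 + 6/25 + 7/20 + 41/100 + 59/100 + 1 = 273/100 = 2.73 bits/symbol.

2.73 bits/symbol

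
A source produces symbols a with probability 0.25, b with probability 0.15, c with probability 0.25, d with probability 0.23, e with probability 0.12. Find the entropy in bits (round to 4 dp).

H = −Σ pᵢ log₂ pᵢ.
−0.25·log₂(0.25) = 0.5000
−0.15·log₂(0.15) = 0.4105
−0.25·log₂(0.25) = 0.5000
−0.23·log₂(0.23) = 0.4877
−0.12·log₂(0.12) = 0.3671
Sum ≈ 2.2653 → 2.2653 bits.

2.2653 bits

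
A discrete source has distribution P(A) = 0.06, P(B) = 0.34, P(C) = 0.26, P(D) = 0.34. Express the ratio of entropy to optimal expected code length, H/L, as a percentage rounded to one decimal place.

91.3%

Entropy H = −Σ p log₂ p ≈ 1.8072 bits.
Huffman merges: 3/50+13/50→8/25; 8/25+17/50→33/50; 17/50+33/50→1. L = 99/50 ≈ 1.9800.
Efficiency = H/L = 1.8072/1.9800 = 91.3%.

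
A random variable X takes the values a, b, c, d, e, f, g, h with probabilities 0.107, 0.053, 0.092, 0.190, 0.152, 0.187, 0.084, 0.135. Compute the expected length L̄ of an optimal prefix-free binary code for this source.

Repeatedly combine the two least-probable nodes; the expected code length is the sum of the merged weights.
merge 53/1000 + 21/250 → 137/1000
merge 23/250 + 107/1000 → 199/1000
merge 27/200 + 137/1000 → 34/125
merge 19/125 + 187/1000 → 339/1000
merge 19/100 + 199/1000 → 389/1000
merge 34/125 + 339/1000 → 611/1000
merge 389/1000 + 611/1000 → 1
L = 137/1000 + 199/1000 + 34/125 + 339/1000 + 389/1000 + 611/1000 + 1 = 2947/1000 = 2.947 bits/symbol.

2.947 bits/symbol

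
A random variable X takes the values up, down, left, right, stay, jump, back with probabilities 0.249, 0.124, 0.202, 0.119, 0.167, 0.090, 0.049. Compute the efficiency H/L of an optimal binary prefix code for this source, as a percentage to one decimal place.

Entropy H = −Σ p log₂ p ≈ 2.6615 bits.
Huffman merges: 49/1000+9/100→139/1000; 119/1000+31/250→243/1000; 139/1000+167/1000→153/500; 101/500+243/1000→89/200; 249/1000+153/500→111/200; 89/200+111/200→1. L = 336/125 ≈ 2.6880.
Efficiency = H/L = 2.6615/2.6880 = 99.0%.

99.0%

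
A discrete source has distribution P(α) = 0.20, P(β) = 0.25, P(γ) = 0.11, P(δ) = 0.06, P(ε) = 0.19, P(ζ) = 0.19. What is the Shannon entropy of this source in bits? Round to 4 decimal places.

2.4687 bits

H = −Σ pᵢ log₂ pᵢ.
−0.20·log₂(0.20) = 0.4644
−0.25·log₂(0.25) = 0.5000
−0.11·log₂(0.11) = 0.3503
−0.06·log₂(0.06) = 0.2435
−0.19·log₂(0.19) = 0.4552
−0.19·log₂(0.19) = 0.4552
Sum ≈ 2.4687 → 2.4687 bits.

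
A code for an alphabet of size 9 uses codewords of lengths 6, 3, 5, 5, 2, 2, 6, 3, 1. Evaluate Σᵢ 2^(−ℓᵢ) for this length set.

1.34375

With common denominator 2^6 = 64: Σ 2^(−ℓᵢ) = 1/64 + 8/64 + 2/64 + 2/64 + 16/64 + 16/64 + 1/64 + 8/64 + 32/64 = 86/64 = 1.34375.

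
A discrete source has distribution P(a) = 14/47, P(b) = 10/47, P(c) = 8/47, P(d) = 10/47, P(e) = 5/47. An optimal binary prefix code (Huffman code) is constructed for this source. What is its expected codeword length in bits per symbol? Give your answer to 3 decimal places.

Repeatedly combine the two least-probable nodes; the expected code length is the sum of the merged weights.
merge 5/47 + 8/47 → 13/47
merge 10/47 + 10/47 → 20/47
merge 13/47 + 14/47 → 27/47
merge 20/47 + 27/47 → 1
L = 13/47 + 20/47 + 27/47 + 1 = 107/47 ≈ 2.277 bits/symbol.

2.277 bits/symbol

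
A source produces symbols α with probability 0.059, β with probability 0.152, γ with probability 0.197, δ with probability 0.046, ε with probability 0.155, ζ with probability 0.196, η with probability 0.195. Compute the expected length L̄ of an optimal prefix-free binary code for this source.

2.712 bits/symbol

Repeatedly combine the two least-probable nodes; the expected code length is the sum of the merged weights.
merge 23/500 + 59/1000 → 21/200
merge 21/200 + 19/125 → 257/1000
merge 31/200 + 39/200 → 7/20
merge 49/250 + 197/1000 → 393/1000
merge 257/1000 + 7/20 → 607/1000
merge 393/1000 + 607/1000 → 1
L = 21/200 + 257/1000 + 7/20 + 393/1000 + 607/1000 + 1 = 339/125 = 2.712 bits/symbol.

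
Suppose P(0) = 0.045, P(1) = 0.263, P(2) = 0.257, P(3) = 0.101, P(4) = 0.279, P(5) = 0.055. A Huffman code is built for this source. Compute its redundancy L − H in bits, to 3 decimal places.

0.011 bits

Entropy H = −Σ p log₂ p ≈ 2.2899 bits.
Huffman merges: 9/200+11/200→1/10; 1/10+101/1000→201/1000; 201/1000+257/1000→229/500; 263/1000+279/1000→271/500; 229/500+271/500→1. L = 2301/1000 ≈ 2.3010.
L − H = 2.3010 − 2.2899 = 0.011 bits.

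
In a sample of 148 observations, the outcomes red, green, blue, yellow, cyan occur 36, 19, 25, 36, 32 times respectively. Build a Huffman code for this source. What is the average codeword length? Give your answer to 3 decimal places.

Probabilities are the counts divided by 148.
Repeatedly combine the two least-probable nodes; the expected code length is the sum of the merged weights.
merge 19/148 + 25/148 → 11/37
merge 8/37 + 9/37 → 17/37
merge 9/37 + 11/37 → 20/37
merge 17/37 + 20/37 → 1
L = 11/37 + 17/37 + 20/37 + 1 = 85/37 ≈ 2.297 bits/symbol.

2.297 bits/symbol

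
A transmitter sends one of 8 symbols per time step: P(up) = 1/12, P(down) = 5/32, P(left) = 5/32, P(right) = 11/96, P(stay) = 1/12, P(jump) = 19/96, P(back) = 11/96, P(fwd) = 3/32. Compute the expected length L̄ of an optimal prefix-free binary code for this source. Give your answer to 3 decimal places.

Repeatedly combine the two least-probable nodes; the expected code length is the sum of the merged weights.
merge 1/12 + 1/12 → 1/6
merge 3/32 + 11/96 → 5/24
merge 11/96 + 5/32 → 13/48
merge 5/32 + 1/6 → 31/96
merge 19/96 + 5/24 → 13/32
merge 13/48 + 31/96 → 19/32
merge 13/32 + 19/32 → 1
L = 1/6 + 5/24 + 13/48 + 31/96 + 13/32 + 19/32 + 1 = 95/32 ≈ 2.969 bits/symbol.

2.969 bits/symbol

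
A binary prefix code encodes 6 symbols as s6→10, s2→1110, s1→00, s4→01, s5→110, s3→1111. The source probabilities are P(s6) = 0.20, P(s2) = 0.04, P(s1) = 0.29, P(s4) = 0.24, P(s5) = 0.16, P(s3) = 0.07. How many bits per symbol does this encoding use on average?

2.38 bits/symbol

L̄ = Σ pᵢ·ℓᵢ = 0.20·2 + 0.04·4 + 0.29·2 + 0.24·2 + 0.16·3 + 0.07·4 = 2.38 bits/symbol.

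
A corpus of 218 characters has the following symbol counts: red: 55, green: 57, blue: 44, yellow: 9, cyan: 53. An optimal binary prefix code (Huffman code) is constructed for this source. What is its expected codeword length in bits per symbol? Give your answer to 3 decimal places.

2.243 bits/symbol

Probabilities are the counts divided by 218.
Repeatedly combine the two least-probable nodes; the expected code length is the sum of the merged weights.
merge 9/218 + 22/109 → 53/218
merge 53/218 + 53/218 → 53/109
merge 55/218 + 57/218 → 56/109
merge 53/109 + 56/109 → 1
L = 53/218 + 53/109 + 56/109 + 1 = 489/218 ≈ 2.243 bits/symbol.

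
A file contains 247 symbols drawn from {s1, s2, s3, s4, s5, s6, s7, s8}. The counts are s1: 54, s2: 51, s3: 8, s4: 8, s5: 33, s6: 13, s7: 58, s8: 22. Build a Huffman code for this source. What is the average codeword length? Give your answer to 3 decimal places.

2.729 bits/symbol

Probabilities are the counts divided by 247.
Repeatedly combine the two least-probable nodes; the expected code length is the sum of the merged weights.
merge 8/247 + 8/247 → 16/247
merge 1/19 + 16/247 → 29/247
merge 22/247 + 29/247 → 51/247
merge 33/247 + 51/247 → 84/247
merge 51/247 + 54/247 → 105/247
merge 58/247 + 84/247 → 142/247
merge 105/247 + 142/247 → 1
L = 16/247 + 29/247 + 51/247 + 84/247 + 105/247 + 142/247 + 1 = 674/247 ≈ 2.729 bits/symbol.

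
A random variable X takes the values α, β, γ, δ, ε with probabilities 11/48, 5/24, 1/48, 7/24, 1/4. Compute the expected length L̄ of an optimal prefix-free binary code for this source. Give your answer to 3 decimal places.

Repeatedly combine the two least-probable nodes; the expected code length is the sum of the merged weights.
merge 1/48 + 5/24 → 11/48
merge 11/48 + 11/48 → 11/24
merge 1/4 + 7/24 → 13/24
merge 11/24 + 13/24 → 1
L = 11/48 + 11/24 + 13/24 + 1 = 107/48 ≈ 2.229 bits/symbol.

2.229 bits/symbol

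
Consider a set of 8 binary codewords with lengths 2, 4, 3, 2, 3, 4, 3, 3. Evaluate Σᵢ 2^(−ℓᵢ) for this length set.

1.125

With common denominator 2^4 = 16: Σ 2^(−ℓᵢ) = 4/16 + 1/16 + 2/16 + 4/16 + 2/16 + 1/16 + 2/16 + 2/16 = 18/16 = 1.125.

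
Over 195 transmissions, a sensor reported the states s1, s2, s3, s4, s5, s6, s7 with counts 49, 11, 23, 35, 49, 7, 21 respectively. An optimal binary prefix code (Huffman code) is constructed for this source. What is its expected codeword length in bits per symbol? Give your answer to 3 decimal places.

2.590 bits/symbol

Probabilities are the counts divided by 195.
Repeatedly combine the two least-probable nodes; the expected code length is the sum of the merged weights.
merge 7/195 + 11/195 → 6/65
merge 6/65 + 7/65 → 1/5
merge 23/195 + 7/39 → 58/195
merge 1/5 + 49/195 → 88/195
merge 49/195 + 58/195 → 107/195
merge 88/195 + 107/195 → 1
L = 6/65 + 1/5 + 58/195 + 88/195 + 107/195 + 1 = 101/39 ≈ 2.590 bits/symbol.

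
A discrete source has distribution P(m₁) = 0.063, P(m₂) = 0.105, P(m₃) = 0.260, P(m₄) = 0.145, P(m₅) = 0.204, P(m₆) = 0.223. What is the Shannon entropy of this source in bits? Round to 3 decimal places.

2.453 bits

H = −Σ pᵢ log₂ pᵢ.
−0.063·log₂(0.063) = 0.2513
−0.105·log₂(0.105) = 0.3414
−0.260·log₂(0.260) = 0.5053
−0.145·log₂(0.145) = 0.4040
−0.204·log₂(0.204) = 0.4678
−0.223·log₂(0.223) = 0.4828
Sum ≈ 2.4525 → 2.453 bits.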